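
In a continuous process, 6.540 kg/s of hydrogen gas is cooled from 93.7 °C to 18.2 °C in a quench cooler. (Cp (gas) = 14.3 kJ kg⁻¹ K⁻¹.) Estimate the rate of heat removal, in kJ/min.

Q_c = 424000 kJ/min

Q = ṁ·Cp·ΔT = 6.540 × 14.3 × (18.2 − 93.7) = -7060.9 kJ/s
Cooling duty = 423650 kJ/min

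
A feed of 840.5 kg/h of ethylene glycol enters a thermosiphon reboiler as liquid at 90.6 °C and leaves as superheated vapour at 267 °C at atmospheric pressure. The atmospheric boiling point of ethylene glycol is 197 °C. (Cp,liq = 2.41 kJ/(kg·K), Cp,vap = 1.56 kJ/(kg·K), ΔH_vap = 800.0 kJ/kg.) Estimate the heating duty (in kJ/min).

Q = 16300 kJ/min

liquid 90.6→197 °C: 256.42 kJ/kg
vaporisation at 197 °C: 800 kJ/kg
vapour 197→267 °C: 109.2 kJ/kg
Δh = 256.42 + 800 + 109.2 = 1165.6 kJ/kg
Q = ṁ·Δh = 840.5 kg/h × 1165.6 kJ/kg = 979710 kJ/h
|Q| = 272.14 kW = 16328 kJ/min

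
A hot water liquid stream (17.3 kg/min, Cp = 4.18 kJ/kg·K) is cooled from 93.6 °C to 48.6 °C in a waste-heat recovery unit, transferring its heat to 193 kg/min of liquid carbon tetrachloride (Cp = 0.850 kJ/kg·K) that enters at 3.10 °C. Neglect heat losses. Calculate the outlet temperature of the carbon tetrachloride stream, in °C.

Heat released by hot stream: Q = 17.3 × 4.18 × (93.6 − 48.6) = 3254.1 kJ/min
Energy balance on cold side (adiabatic exchanger): Q = ṁ_c·Cp_c·(T_c,out − T_c,in)
T_c,out = 3.10 + 3254.1/(193 × 0.850) = 22.936 °C

T_c,out = 22.9 °C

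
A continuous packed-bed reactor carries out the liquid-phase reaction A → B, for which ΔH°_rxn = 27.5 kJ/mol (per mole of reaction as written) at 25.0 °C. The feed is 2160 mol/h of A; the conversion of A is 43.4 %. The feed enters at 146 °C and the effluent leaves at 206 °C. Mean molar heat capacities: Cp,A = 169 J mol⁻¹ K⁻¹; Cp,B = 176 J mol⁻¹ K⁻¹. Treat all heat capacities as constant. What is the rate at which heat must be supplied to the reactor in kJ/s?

Q_in = 13.6 kJ/s

Extent of reaction ξ = 0.434 × 2160 = 937.44 mol/h
Reaction term: ξ·ΔH°_rxn = 937.44 × 27.5 = 25780 kJ/h
Sensible, feed 146→25 °C: -44170 kJ/h
Outlet flows (mol/h): A 1222.6, B 937.44
Sensible, products 25→206 °C: 67260 kJ/h
Q = ΔH = 48870 kJ/h = 13.575 kW
Heat supplied = 13.575 kJ/s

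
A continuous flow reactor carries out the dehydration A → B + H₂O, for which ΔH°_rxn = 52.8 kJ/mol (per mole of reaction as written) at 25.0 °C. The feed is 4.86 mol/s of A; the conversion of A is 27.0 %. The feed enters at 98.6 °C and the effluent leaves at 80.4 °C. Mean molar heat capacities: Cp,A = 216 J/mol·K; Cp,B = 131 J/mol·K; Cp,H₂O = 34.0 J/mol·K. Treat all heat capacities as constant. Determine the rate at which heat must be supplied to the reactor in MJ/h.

Extent of reaction ξ = 0.270 × 4.86 = 1.3122 mol/s
Reaction term: ξ·ΔH°_rxn = 1.3122 × 52.8 = 69.284 kJ/s
Sensible, feed 98.6→25 °C: -77.262 kJ/s
Outlet flows (mol/s): A 3.5478, B 1.3122, H₂O 1.3122
Sensible, products 25→80.4 °C: 54.449 kJ/s
Q = ΔH = 46.471 kJ/s = 46.471 kW
Heat supplied = 167.3 MJ/h

Q_in = 167 MJ/h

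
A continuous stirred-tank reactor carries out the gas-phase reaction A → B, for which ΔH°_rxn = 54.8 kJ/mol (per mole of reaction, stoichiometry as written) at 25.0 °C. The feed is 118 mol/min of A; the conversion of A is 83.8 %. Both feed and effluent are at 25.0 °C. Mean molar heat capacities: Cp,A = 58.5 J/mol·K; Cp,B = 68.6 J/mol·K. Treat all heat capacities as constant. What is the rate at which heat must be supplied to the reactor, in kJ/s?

Extent of reaction ξ = 0.838 × 118 = 98.884 mol/min
Reaction term: ξ·ΔH°_rxn = 98.884 × 54.8 = 5418.8 kJ/min
Q = ΔH = 5418.8 kJ/min = 90.314 kW
Heat supplied = 90.314 kJ/s

Q_in = 90.3 kJ/s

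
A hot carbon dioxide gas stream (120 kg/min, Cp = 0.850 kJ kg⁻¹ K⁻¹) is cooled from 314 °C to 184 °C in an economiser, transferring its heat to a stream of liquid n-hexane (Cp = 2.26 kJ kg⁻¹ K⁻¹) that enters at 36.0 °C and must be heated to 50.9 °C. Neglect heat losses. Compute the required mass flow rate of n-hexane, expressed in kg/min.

ṁ_c = 394 kg/min

Heat released by hot stream: Q = 120 × 0.850 × (314 − 184) = 13260 kJ/min
Energy balance on cold side (adiabatic exchanger): Q = ṁ_c·Cp_c·(T_c,out − T_c,in)
ṁ_c = 13260 / [2.26 × (50.9 − 36.0)] = 393.78 kg/min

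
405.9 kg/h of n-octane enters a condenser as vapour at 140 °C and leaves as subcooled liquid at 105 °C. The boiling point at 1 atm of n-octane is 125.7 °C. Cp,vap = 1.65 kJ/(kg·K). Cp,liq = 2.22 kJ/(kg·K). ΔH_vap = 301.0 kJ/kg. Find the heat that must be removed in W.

Q_c = 41800 W

vapour 140→125.7 °C: -23.595 kJ/kg
condensation at 125.7 °C: -301 kJ/kg
liquid 125.7→105 °C: -45.954 kJ/kg
Δh = -23.595 + -301 + -45.954 = -370.55 kJ/kg
Q = ṁ·Δh = 405.9 kg/h × -370.55 kJ/kg = -150410 kJ/h
|Q| = 41.779 kW = 41779 W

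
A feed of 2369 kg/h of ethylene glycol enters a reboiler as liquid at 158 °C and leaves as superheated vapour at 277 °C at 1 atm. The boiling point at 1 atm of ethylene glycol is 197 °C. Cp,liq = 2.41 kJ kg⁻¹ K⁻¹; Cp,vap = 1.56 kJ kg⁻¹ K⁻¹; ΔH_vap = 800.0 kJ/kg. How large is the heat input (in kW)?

Q = 670 kW

liquid 158→197 °C: 93.99 kJ/kg
vaporisation at 197 °C: 800 kJ/kg
vapour 197→277 °C: 124.8 kJ/kg
Δh = 93.99 + 800 + 124.8 = 1018.8 kJ/kg
Q = ṁ·Δh = 2369 kg/h × 1018.8 kJ/kg = 2.4135e+06 kJ/h
|Q| = 670.42 kW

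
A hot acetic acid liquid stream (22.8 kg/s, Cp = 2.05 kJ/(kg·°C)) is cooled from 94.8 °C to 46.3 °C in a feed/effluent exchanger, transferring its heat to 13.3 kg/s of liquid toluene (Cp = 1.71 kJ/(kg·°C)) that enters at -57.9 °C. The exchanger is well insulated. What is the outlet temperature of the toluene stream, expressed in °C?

T_c,out = 41.8 °C

Heat released by hot stream: Q = 22.8 × 2.05 × (94.8 − 46.3) = 2266.9 kJ/s
Energy balance on cold side (adiabatic exchanger): Q = ṁ_c·Cp_c·(T_c,out − T_c,in)
T_c,out = -57.9 + 2266.9/(13.3 × 1.71) = 41.774 °C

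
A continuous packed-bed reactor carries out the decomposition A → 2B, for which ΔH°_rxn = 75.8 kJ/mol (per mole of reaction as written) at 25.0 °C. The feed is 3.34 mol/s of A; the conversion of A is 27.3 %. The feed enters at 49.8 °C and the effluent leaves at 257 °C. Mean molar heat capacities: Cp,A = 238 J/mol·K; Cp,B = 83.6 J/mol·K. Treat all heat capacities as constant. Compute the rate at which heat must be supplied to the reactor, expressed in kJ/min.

Extent of reaction ξ = 0.273 × 3.34 = 0.91182 mol/s
Reaction term: ξ·ΔH°_rxn = 0.91182 × 75.8 = 69.116 kJ/s
Sensible, feed 49.8→25 °C: -19.714 kJ/s
Outlet flows (mol/s): A 2.4282, B 1.8236
Sensible, products 25→257 °C: 169.44 kJ/s
Q = ΔH = 218.85 kJ/s = 218.85 kW
Heat supplied = 13131 kJ/min

Q_in = 13100 kJ/min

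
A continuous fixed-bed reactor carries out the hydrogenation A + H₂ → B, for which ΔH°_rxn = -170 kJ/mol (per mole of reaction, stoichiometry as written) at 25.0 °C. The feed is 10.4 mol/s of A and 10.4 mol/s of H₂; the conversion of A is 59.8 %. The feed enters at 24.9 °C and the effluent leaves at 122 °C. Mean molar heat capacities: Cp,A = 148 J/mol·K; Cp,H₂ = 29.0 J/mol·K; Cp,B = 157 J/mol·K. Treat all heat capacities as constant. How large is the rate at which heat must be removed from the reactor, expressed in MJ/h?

Q_out = 3210 MJ/h

Extent of reaction ξ = 0.598 × 10.4 = 6.2192 mol/s
Reaction term: ξ·ΔH°_rxn = 6.2192 × -170 = -1057.3 kJ/s
Sensible, feed 24.9→25 °C: 0.18408 kJ/s
Outlet flows (mol/s): A 4.1808, H₂ 4.1808, B 6.2192
Sensible, products 25→122 °C: 166.49 kJ/s
Q = ΔH = -890.59 kJ/s = -890.59 kW
Heat removed = 3206.1 MJ/h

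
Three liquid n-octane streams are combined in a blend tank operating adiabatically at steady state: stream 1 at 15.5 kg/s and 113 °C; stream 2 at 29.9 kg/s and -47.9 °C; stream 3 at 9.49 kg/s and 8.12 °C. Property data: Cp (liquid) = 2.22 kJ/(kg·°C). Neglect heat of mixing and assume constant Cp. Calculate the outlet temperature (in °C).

T_out = 7.22 °C

No heat crosses the boundary, so H_out = H_in.
T_out = Σ ṁᵢCp,ᵢTᵢ / Σ ṁᵢCp,ᵢ
      = 879.89 / 121.86 = 7.2208 °C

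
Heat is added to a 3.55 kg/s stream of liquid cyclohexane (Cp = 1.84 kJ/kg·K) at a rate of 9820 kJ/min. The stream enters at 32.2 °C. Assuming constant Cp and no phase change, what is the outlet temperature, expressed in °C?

T_out = 57.3 °C

Q = 9820 kJ/min = 163.67 kJ/s
ΔT = Q/(ṁ·Cp) = 163.67/(3.55×1.84) = 25.056 K
T_out = 32.2 + 25.056 = 57.256 °C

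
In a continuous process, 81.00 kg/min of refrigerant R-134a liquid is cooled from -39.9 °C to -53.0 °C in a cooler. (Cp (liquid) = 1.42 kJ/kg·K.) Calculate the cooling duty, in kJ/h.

Q_c = 90400 kJ/h

Q = ṁ·Cp·ΔT = 81.00 × 1.42 × (-53.0 − -39.9) = -1506.8 kJ/min
Converting: 1506.8 / 60 s = 25.113 kW
Cooling duty = 90406 kJ/h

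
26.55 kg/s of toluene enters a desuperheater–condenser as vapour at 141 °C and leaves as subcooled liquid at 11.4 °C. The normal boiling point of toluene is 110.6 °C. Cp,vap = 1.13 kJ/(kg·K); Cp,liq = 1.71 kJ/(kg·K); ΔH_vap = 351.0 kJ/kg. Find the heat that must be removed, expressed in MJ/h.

vapour 141→110.6 °C: -34.352 kJ/kg
condensation at 110.6 °C: -351 kJ/kg
liquid 110.6→11.4 °C: -169.63 kJ/kg
Δh = -34.352 + -351 + -169.63 = -554.98 kJ/kg
Q = ṁ·Δh = 26.55 kg/s × -554.98 kJ/kg = -14735 kJ/s
|Q| = 14735 kW = 53045 MJ/h

Q_c = 53000 MJ/h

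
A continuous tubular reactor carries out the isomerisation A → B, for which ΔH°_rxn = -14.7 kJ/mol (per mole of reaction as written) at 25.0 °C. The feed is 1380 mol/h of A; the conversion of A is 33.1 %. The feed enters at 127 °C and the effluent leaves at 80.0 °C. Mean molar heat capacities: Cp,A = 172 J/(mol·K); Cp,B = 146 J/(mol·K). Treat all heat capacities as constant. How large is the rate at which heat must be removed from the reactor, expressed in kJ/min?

Q_out = 309 kJ/min

Extent of reaction ξ = 0.331 × 1380 = 456.78 mol/h
Reaction term: ξ·ΔH°_rxn = 456.78 × -14.7 = -6714.7 kJ/h
Sensible, feed 127→25 °C: -24211 kJ/h
Outlet flows (mol/h): A 923.22, B 456.78
Sensible, products 25→80.0 °C: 12402 kJ/h
Q = ΔH = -18524 kJ/h = -5.1455 kW
Heat removed = 308.73 kJ/min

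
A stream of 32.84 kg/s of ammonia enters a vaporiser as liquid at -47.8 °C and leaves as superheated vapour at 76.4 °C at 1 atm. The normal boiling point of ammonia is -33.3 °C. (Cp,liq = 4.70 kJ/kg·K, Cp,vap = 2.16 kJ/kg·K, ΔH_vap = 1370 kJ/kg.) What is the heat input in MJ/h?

Q = 198000 MJ/h

liquid -47.8→-33.3 °C: 68.15 kJ/kg
vaporisation at -33.3 °C: 1370 kJ/kg
vapour -33.3→76.4 °C: 236.95 kJ/kg
Δh = 68.15 + 1370 + 236.95 = 1675.1 kJ/kg
Q = ṁ·Δh = 32.84 kg/s × 1675.1 kJ/kg = 55010 kJ/s
|Q| = 55010 kW = 198040 MJ/h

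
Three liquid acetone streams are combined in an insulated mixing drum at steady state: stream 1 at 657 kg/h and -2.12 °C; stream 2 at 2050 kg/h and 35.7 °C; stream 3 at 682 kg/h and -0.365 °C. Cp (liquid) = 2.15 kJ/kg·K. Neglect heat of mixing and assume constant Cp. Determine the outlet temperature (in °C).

Energy balance with Q = 0: Σ ṁᵢCp,ᵢ(T_out − Tᵢ) = 0
T_out = Σ ṁᵢCp,ᵢTᵢ / Σ ṁᵢCp,ᵢ
      = 153820 / 7286.4 = 21.11 °C

T_out = 21.1 °C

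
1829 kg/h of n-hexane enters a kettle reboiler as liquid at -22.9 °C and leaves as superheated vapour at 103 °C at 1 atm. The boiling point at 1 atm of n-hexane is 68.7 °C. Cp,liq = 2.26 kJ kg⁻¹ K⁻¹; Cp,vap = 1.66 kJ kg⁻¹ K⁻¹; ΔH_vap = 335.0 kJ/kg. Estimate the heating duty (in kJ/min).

liquid -22.9→68.7 °C: 207.02 kJ/kg
vaporisation at 68.7 °C: 335 kJ/kg
vapour 68.7→103 °C: 56.938 kJ/kg
Δh = 207.02 + 335 + 56.938 = 598.95 kJ/kg
Q = ṁ·Δh = 1829 kg/h × 598.95 kJ/kg = 1.0955e+06 kJ/h
|Q| = 304.3 kW = 18258 kJ/min

Q = 18300 kJ/min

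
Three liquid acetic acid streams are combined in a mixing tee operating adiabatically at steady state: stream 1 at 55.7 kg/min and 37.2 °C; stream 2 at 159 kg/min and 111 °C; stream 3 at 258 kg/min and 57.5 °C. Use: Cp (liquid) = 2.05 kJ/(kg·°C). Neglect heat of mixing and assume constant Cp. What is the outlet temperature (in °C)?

Energy balance with Q = 0: Σ ṁᵢCp,ᵢ(T_out − Tᵢ) = 0
Σ ṁᵢCp,ᵢTᵢ = 55.7×2.05×37.2 + 159×2.05×111 + 258×2.05×57.5 = 70840
Σ ṁᵢCp,ᵢ = 55.7×2.05 + 159×2.05 + 258×2.05 = 969.03
T_out = 70840 / 969.03 = 73.104 °C

T_out = 73.1 °C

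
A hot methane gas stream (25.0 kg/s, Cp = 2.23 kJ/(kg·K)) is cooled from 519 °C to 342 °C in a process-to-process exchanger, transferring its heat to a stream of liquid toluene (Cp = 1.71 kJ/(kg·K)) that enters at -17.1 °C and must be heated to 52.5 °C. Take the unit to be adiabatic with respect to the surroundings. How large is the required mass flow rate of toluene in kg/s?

ṁ_c = 82.9 kg/s

Heat released by hot stream: Q = 25.0 × 2.23 × (519 − 342) = 9867.8 kJ/s
Energy balance on cold side (adiabatic exchanger): Q = ṁ_c·Cp_c·(T_c,out − T_c,in)
ṁ_c = 9867.8 / [1.71 × (52.5 − -17.1)] = 82.911 kg/s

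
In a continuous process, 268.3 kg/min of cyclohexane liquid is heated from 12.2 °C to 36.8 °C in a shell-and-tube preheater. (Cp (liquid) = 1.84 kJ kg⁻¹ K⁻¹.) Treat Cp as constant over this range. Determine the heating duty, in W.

Q = 202000 W

Q = ṁ·Cp·ΔT = 268.3 × 1.84 × (36.8 − 12.2) = 12144 kJ/min
Converting: 12144 / 60 s = 202.41 kW
Heating duty = 202410 W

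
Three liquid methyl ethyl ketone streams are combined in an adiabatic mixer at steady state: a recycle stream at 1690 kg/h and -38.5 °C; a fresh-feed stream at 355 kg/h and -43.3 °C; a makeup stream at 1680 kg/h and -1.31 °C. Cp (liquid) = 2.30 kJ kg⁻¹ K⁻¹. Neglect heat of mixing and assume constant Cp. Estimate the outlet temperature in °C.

No heat crosses the boundary, so H_out = H_in.
T_out = Σ ṁᵢCp,ᵢTᵢ / Σ ṁᵢCp,ᵢ
      = -190070 / 8567.5 = -22.185 °C

T_out = -22.2 °C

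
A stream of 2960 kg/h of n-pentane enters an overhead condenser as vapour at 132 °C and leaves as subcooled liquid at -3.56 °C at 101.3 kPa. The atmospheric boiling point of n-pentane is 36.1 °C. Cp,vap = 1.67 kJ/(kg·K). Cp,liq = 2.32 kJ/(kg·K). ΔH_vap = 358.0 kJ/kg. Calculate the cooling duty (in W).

vapour 132→36.1 °C: -160.15 kJ/kg
condensation at 36.1 °C: -358 kJ/kg
liquid 36.1→-3.56 °C: -92.011 kJ/kg
Δh = -160.15 + -358 + -92.011 = -610.16 kJ/kg
Q = ṁ·Δh = 2960 kg/h × -610.16 kJ/kg = -1.8061e+06 kJ/h
|Q| = 501.69 kW = 501690 W

Q_c = 502000 W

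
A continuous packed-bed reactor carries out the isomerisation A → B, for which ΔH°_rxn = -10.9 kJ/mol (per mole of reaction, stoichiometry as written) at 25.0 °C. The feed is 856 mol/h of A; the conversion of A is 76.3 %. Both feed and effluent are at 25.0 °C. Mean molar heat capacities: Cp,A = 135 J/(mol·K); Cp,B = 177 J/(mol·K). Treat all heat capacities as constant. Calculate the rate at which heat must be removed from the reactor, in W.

Q_out = 1980 W

Extent of reaction ξ = 0.763 × 856 = 653.13 mol/h
Reaction term: ξ·ΔH°_rxn = 653.13 × -10.9 = -7119.1 kJ/h
Q = ΔH = -7119.1 kJ/h = -1.9775 kW
Heat removed = 1977.5 W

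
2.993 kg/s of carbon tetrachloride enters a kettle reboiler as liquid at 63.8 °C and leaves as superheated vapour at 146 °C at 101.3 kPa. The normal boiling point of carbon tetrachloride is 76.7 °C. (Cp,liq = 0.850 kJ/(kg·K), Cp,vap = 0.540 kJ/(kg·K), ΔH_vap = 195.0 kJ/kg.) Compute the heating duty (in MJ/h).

Q = 2620 MJ/h

liquid 63.8→76.7 °C: 10.965 kJ/kg
vaporisation at 76.7 °C: 195 kJ/kg
vapour 76.7→146 °C: 37.422 kJ/kg
Δh = 10.965 + 195 + 37.422 = 243.39 kJ/kg
Q = ṁ·Δh = 2.993 kg/s × 243.39 kJ/kg = 728.46 kJ/s
|Q| = 728.46 kW = 2622.4 MJ/h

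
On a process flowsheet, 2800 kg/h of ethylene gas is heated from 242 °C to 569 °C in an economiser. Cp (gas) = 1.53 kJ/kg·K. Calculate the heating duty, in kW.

Q = ṁ·Cp·ΔT = 2800 × 1.53 × (569 − 242) = 1.4009e+06 kJ/h
Converting: 1.4009e+06 / 3600 s = 389.13 kW

Q = 389 kW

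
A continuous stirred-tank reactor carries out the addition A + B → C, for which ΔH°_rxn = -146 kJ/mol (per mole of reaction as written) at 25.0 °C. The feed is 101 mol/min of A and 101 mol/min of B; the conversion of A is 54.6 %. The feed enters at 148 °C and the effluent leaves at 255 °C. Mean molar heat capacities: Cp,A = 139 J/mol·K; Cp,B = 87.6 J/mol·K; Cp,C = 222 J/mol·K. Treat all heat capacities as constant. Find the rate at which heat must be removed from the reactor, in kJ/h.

Q_out = 340000 kJ/h

Extent of reaction ξ = 0.546 × 101 = 55.146 mol/min
Reaction term: ξ·ΔH°_rxn = 55.146 × -146 = -8051.3 kJ/min
Sensible, feed 148→25 °C: -2815.1 kJ/min
Outlet flows (mol/min): A 45.854, B 45.854, C 55.146
Sensible, products 25→255 °C: 5205.6 kJ/min
Q = ΔH = -5660.8 kJ/min = -94.347 kW
Heat removed = 339650 kJ/h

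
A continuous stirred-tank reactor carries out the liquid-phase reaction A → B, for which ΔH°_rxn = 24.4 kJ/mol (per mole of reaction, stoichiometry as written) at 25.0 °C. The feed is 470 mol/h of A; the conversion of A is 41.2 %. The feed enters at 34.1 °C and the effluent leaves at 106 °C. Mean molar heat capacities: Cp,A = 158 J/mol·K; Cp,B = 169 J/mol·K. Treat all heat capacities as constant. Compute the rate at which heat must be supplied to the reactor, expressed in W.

Q_in = 2840 W

Extent of reaction ξ = 0.412 × 470 = 193.64 mol/h
Reaction term: ξ·ΔH°_rxn = 193.64 × 24.4 = 4724.8 kJ/h
Sensible, feed 34.1→25 °C: -675.77 kJ/h
Outlet flows (mol/h): A 276.36, B 193.64
Sensible, products 25→106 °C: 6187.6 kJ/h
Q = ΔH = 10237 kJ/h = 2.8435 kW
Heat supplied = 2843.5 W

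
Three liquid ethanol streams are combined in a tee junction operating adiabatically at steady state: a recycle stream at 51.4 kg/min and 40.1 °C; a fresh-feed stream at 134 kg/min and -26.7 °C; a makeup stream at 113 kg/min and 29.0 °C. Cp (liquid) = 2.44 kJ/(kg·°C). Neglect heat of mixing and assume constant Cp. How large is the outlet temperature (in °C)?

T_out = 5.90 °C

Energy balance with Q = 0: Σ ṁᵢCp,ᵢ(T_out − Tᵢ) = 0
Σ ṁᵢCp,ᵢTᵢ = 51.4×2.44×40.1 + 134×2.44×-26.7 + 113×2.44×29.0 = 4295.2
Σ ṁᵢCp,ᵢ = 51.4×2.44 + 134×2.44 + 113×2.44 = 728.1
T_out = 4295.2 / 728.1 = 5.8993 °C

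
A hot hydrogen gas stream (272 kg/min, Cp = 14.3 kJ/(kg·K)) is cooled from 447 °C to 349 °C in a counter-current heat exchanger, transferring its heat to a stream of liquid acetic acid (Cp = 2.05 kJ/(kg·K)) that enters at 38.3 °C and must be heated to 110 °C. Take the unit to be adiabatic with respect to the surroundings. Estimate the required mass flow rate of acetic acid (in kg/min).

Heat released by hot stream: Q = 272 × 14.3 × (447 − 349) = 381180 kJ/min
Energy balance on cold side (adiabatic exchanger): Q = ṁ_c·Cp_c·(T_c,out − T_c,in)
ṁ_c = 381180 / [2.05 × (110 − 38.3)] = 2593.3 kg/min

ṁ_c = 2590 kg/min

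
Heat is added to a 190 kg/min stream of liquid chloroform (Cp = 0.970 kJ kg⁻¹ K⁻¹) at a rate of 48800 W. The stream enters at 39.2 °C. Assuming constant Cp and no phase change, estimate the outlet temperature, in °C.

Q = 48800 W = 2928 kJ/min
ΔT = Q/(ṁ·Cp) = 2928/(190×0.970) = 15.887 K
T_out = 39.2 + 15.887 = 55.087 °C

T_out = 55.1 °C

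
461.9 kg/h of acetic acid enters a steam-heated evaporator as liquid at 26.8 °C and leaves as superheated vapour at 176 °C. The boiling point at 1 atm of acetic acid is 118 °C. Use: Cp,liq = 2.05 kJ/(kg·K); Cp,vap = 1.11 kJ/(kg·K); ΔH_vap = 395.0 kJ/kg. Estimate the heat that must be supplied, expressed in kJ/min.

liquid 26.8→118 °C: 186.96 kJ/kg
vaporisation at 118 °C: 395 kJ/kg
vapour 118→176 °C: 64.38 kJ/kg
Δh = 186.96 + 395 + 64.38 = 646.34 kJ/kg
Q = ṁ·Δh = 461.9 kg/h × 646.34 kJ/kg = 298540 kJ/h
|Q| = 82.929 kW = 4975.7 kJ/min

Q = 4980 kJ/min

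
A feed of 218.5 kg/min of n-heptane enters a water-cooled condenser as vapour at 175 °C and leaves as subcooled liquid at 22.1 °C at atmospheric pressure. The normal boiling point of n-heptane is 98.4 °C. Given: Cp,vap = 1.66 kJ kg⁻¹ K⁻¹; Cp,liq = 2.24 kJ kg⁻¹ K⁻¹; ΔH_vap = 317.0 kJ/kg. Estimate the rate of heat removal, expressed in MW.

Q_c = 2.24 MW

vapour 175→98.4 °C: -127.16 kJ/kg
condensation at 98.4 °C: -317 kJ/kg
liquid 98.4→22.1 °C: -170.91 kJ/kg
Δh = -127.16 + -317 + -170.91 = -615.07 kJ/kg
Q = ṁ·Δh = 218.5 kg/min × -615.07 kJ/kg = -134390 kJ/min
|Q| = 2239.9 kW = 2.2399 MW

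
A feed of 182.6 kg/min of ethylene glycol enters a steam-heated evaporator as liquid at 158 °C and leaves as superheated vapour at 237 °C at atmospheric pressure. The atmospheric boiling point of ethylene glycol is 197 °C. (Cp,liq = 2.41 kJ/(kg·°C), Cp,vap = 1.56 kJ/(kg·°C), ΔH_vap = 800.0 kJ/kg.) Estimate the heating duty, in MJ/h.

Q = 10500 MJ/h

liquid 158→197 °C: 93.99 kJ/kg
vaporisation at 197 °C: 800 kJ/kg
vapour 197→237 °C: 62.4 kJ/kg
Δh = 93.99 + 800 + 62.4 = 956.39 kJ/kg
Q = ṁ·Δh = 182.6 kg/min × 956.39 kJ/kg = 174640 kJ/min
|Q| = 2910.6 kW = 10478 MJ/h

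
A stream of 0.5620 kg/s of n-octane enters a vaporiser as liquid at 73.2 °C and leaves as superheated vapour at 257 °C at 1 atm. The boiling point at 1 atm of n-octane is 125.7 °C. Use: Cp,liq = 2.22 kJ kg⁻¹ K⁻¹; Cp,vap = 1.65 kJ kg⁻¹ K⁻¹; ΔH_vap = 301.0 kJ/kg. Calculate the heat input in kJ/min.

liquid 73.2→125.7 °C: 116.55 kJ/kg
vaporisation at 125.7 °C: 301 kJ/kg
vapour 125.7→257 °C: 216.65 kJ/kg
Δh = 116.55 + 301 + 216.65 = 634.2 kJ/kg
Q = ṁ·Δh = 0.5620 kg/s × 634.2 kJ/kg = 356.42 kJ/s
|Q| = 356.42 kW = 21385 kJ/min

Q = 21400 kJ/min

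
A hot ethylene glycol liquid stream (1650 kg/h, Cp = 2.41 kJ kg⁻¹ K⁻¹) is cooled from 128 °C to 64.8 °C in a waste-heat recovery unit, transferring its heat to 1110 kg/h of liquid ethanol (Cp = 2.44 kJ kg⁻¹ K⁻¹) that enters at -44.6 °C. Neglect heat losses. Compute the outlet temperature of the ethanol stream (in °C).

T_c,out = 48.2 °C

Heat released by hot stream: Q = 1650 × 2.41 × (128 − 64.8) = 251310 kJ/h
Energy balance on cold side (adiabatic exchanger): Q = ṁ_c·Cp_c·(T_c,out − T_c,in)
T_c,out = -44.6 + 251310/(1110 × 2.44) = 48.191 °C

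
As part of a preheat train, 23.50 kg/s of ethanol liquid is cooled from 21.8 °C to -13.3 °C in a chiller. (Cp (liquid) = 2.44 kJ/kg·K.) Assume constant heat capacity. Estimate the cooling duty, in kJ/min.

Q_c = 121000 kJ/min

Q = ṁ·Cp·ΔT = 23.50 × 2.44 × (-13.3 − 21.8) = -2012.6 kJ/s
Cooling duty = 120760 kJ/min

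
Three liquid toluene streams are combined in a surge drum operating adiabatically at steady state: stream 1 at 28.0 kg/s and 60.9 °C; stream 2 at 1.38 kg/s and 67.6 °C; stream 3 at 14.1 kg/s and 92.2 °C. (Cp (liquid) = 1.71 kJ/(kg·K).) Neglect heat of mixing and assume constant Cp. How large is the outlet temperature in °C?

Adiabatic, steady state ⇒ Σ ṁᵢCp,ᵢ(T_out − Tᵢ) = 0
T_out = Σ ṁᵢCp,ᵢTᵢ / Σ ṁᵢCp,ᵢ
      = 5298.4 / 74.351 = 71.263 °C

T_out = 71.3 °C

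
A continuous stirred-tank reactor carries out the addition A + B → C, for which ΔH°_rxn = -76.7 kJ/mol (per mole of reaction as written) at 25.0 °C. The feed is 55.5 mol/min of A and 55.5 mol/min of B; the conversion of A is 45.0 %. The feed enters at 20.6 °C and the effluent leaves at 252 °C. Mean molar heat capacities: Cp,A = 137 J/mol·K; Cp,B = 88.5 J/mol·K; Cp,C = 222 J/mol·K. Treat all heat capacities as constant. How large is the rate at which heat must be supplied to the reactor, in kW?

Q_in = 16.0 kW

Extent of reaction ξ = 0.450 × 55.5 = 24.975 mol/min
Reaction term: ξ·ΔH°_rxn = 24.975 × -76.7 = -1915.6 kJ/min
Sensible, feed 20.6→25 °C: 55.067 kJ/min
Outlet flows (mol/min): A 30.525, B 30.525, C 24.975
Sensible, products 25→252 °C: 2821.1 kJ/min
Q = ΔH = 960.6 kJ/min = 16.01 kW
Heat supplied = 16.01 kW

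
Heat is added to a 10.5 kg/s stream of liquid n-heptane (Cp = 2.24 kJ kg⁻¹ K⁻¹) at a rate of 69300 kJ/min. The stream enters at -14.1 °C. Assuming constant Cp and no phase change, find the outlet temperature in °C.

T_out = 35.0 °C

Q = 69300 kJ/min = 1155 kJ/s
ΔT = Q/(ṁ·Cp) = 1155/(10.5×2.24) = 49.107 K
T_out = -14.1 + 49.107 = 35.007 °C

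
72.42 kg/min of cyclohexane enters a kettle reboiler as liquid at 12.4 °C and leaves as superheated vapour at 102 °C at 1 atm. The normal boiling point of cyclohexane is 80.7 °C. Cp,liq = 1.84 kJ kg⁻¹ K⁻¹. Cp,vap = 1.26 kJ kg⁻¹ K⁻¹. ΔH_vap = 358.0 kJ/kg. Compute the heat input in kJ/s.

Q = 616 kJ/s

liquid 12.4→80.7 °C: 125.67 kJ/kg
vaporisation at 80.7 °C: 358 kJ/kg
vapour 80.7→102 °C: 26.838 kJ/kg
Δh = 125.67 + 358 + 26.838 = 510.51 kJ/kg
Q = ṁ·Δh = 72.42 kg/min × 510.51 kJ/kg = 36971 kJ/min
|Q| = 616.19 kW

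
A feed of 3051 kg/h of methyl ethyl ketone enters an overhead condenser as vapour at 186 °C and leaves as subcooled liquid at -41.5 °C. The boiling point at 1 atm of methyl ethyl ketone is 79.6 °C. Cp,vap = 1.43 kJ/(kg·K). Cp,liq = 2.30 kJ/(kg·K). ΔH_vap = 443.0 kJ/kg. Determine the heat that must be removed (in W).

vapour 186→79.6 °C: -152.15 kJ/kg
condensation at 79.6 °C: -443 kJ/kg
liquid 79.6→-41.5 °C: -278.53 kJ/kg
Δh = -152.15 + -443 + -278.53 = -873.68 kJ/kg
Q = ṁ·Δh = 3051 kg/h × -873.68 kJ/kg = -2.6656e+06 kJ/h
|Q| = 740.45 kW = 740450 W

Q_c = 740000 W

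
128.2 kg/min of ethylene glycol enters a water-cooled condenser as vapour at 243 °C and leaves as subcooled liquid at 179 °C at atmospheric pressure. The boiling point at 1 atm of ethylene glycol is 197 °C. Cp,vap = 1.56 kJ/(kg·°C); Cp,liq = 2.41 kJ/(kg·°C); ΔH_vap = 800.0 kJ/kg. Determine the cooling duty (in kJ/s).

vapour 243→197 °C: -71.76 kJ/kg
condensation at 197 °C: -800 kJ/kg
liquid 197→179 °C: -43.38 kJ/kg
Δh = -71.76 + -800 + -43.38 = -915.14 kJ/kg
Q = ṁ·Δh = 128.2 kg/min × -915.14 kJ/kg = -117320 kJ/min
|Q| = 1955.3 kW

Q_c = 1960 kJ/s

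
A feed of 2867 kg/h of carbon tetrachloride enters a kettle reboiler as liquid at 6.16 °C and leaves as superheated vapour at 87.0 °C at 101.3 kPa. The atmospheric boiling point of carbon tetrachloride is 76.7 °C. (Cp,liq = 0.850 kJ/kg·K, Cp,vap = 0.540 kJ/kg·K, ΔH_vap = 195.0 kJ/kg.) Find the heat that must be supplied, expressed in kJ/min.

Q = 12400 kJ/min

liquid 6.16→76.7 °C: 59.959 kJ/kg
vaporisation at 76.7 °C: 195 kJ/kg
vapour 76.7→87.0 °C: 5.562 kJ/kg
Δh = 59.959 + 195 + 5.562 = 260.52 kJ/kg
Q = ṁ·Δh = 2867 kg/h × 260.52 kJ/kg = 746910 kJ/h
|Q| = 207.48 kW = 12449 kJ/min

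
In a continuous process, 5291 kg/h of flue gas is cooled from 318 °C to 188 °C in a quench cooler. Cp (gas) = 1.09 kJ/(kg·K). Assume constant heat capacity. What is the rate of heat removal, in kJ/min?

Q_c = 12500 kJ/min

Q = ṁ·Cp·ΔT = 5291 × 1.09 × (188 − 318) = -749730 kJ/h
Converting: 749730 / 3600 s = 208.26 kW
Cooling duty = 12496 kJ/min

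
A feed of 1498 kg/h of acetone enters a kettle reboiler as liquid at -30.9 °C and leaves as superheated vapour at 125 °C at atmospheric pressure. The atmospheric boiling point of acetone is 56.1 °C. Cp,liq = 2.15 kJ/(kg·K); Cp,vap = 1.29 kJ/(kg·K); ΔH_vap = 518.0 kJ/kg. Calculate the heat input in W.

Q = 330000 W

liquid -30.9→56.1 °C: 187.05 kJ/kg
vaporisation at 56.1 °C: 518 kJ/kg
vapour 56.1→125 °C: 88.881 kJ/kg
Δh = 187.05 + 518 + 88.881 = 793.93 kJ/kg
Q = ṁ·Δh = 1498 kg/h × 793.93 kJ/kg = 1.1893e+06 kJ/h
|Q| = 330.36 kW = 330360 W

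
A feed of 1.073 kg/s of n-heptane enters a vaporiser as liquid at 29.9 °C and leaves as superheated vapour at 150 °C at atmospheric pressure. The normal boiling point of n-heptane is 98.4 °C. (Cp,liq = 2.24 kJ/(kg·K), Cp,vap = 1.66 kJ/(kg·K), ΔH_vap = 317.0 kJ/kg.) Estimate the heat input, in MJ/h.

Q = 2150 MJ/h

liquid 29.9→98.4 °C: 153.44 kJ/kg
vaporisation at 98.4 °C: 317 kJ/kg
vapour 98.4→150 °C: 85.656 kJ/kg
Δh = 153.44 + 317 + 85.656 = 556.1 kJ/kg
Q = ṁ·Δh = 1.073 kg/s × 556.1 kJ/kg = 596.69 kJ/s
|Q| = 596.69 kW = 2148.1 MJ/h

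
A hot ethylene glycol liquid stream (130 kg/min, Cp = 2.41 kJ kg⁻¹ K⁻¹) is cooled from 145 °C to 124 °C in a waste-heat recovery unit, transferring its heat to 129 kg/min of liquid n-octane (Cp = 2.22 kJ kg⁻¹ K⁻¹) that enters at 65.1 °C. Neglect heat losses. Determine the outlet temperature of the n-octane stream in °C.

T_c,out = 88.1 °C

Heat released by hot stream: Q = 130 × 2.41 × (145 − 124) = 6579.3 kJ/min
Energy balance on cold side (adiabatic exchanger): Q = ṁ_c·Cp_c·(T_c,out − T_c,in)
T_c,out = 65.1 + 6579.3/(129 × 2.22) = 88.074 °C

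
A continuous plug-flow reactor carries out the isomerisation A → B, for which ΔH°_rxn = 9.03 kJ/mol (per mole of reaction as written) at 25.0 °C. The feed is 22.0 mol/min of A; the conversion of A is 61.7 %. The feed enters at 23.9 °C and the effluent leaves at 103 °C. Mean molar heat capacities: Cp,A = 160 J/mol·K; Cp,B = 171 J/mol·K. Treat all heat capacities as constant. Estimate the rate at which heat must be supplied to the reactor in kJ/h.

Extent of reaction ξ = 0.617 × 22.0 = 13.574 mol/min
Reaction term: ξ·ΔH°_rxn = 13.574 × 9.03 = 122.57 kJ/min
Sensible, feed 23.9→25 °C: 3.872 kJ/min
Outlet flows (mol/min): A 8.426, B 13.574
Sensible, products 25→103 °C: 286.21 kJ/min
Q = ΔH = 412.65 kJ/min = 6.8775 kW
Heat supplied = 24759 kJ/h

Q_in = 24800 kJ/h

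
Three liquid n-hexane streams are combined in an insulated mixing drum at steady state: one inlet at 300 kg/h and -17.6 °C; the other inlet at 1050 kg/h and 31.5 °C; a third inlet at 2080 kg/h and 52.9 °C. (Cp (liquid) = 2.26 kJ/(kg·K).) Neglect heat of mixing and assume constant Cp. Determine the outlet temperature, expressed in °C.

T_out = 40.2 °C

Energy balance with Q = 0: Σ ṁᵢCp,ᵢ(T_out − Tᵢ) = 0
T_out = Σ ṁᵢCp,ᵢTᵢ / Σ ṁᵢCp,ᵢ
      = 311490 / 7751.8 = 40.183 °C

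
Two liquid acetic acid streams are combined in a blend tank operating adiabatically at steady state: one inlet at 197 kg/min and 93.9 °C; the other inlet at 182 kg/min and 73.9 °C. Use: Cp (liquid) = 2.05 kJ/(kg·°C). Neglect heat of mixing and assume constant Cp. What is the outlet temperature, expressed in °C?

T_out = 84.3 °C

Energy balance with Q = 0: Σ ṁᵢCp,ᵢ(T_out − Tᵢ) = 0
Σ ṁᵢCp,ᵢTᵢ = 197×2.05×93.9 + 182×2.05×73.9 = 65494
Σ ṁᵢCp,ᵢ = 197×2.05 + 182×2.05 = 776.95
T_out = 65494 / 776.95 = 84.296 °C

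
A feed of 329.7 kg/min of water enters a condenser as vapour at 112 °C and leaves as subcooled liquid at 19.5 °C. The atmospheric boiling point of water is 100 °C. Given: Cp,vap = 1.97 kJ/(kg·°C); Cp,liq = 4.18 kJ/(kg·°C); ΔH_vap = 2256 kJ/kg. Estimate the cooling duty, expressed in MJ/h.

Q_c = 51800 MJ/h

vapour 112→100 °C: -23.64 kJ/kg
condensation at 100 °C: -2256 kJ/kg
liquid 100→19.5 °C: -336.49 kJ/kg
Δh = -23.64 + -2256 + -336.49 = -2616.1 kJ/kg
Q = ṁ·Δh = 329.7 kg/min × -2616.1 kJ/kg = -862540 kJ/min
|Q| = 14376 kW = 51752 MJ/h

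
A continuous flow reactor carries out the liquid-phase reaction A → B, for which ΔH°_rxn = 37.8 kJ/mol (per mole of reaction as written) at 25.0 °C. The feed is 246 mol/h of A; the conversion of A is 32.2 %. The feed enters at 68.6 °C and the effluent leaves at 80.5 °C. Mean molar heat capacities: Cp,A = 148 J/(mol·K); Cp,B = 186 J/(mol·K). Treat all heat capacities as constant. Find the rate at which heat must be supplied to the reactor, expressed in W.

Extent of reaction ξ = 0.322 × 246 = 79.212 mol/h
Reaction term: ξ·ΔH°_rxn = 79.212 × 37.8 = 2994.2 kJ/h
Sensible, feed 68.6→25 °C: -1587.4 kJ/h
Outlet flows (mol/h): A 166.79, B 79.212
Sensible, products 25→80.5 °C: 2187.7 kJ/h
Q = ΔH = 3594.5 kJ/h = 0.99848 kW
Heat supplied = 998.48 W

Q_in = 998 W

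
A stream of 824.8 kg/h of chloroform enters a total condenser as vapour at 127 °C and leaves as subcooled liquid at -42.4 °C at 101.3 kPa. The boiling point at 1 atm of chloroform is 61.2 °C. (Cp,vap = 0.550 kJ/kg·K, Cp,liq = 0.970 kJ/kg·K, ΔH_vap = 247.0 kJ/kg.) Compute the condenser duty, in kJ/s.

Q_c = 87.9 kJ/s

vapour 127→61.2 °C: -36.19 kJ/kg
condensation at 61.2 °C: -247 kJ/kg
liquid 61.2→-42.4 °C: -100.49 kJ/kg
Δh = -36.19 + -247 + -100.49 = -383.68 kJ/kg
Q = ṁ·Δh = 824.8 kg/h × -383.68 kJ/kg = -316460 kJ/h
|Q| = 87.906 kW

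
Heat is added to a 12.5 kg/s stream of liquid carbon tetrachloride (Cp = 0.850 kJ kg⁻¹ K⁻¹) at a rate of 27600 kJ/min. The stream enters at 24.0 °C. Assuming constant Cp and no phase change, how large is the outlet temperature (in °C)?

T_out = 67.3 °C

Q = 27600 kJ/min = 460 kJ/s
ΔT = Q/(ṁ·Cp) = 460/(12.5×0.850) = 43.294 K
T_out = 24.0 + 43.294 = 67.294 °C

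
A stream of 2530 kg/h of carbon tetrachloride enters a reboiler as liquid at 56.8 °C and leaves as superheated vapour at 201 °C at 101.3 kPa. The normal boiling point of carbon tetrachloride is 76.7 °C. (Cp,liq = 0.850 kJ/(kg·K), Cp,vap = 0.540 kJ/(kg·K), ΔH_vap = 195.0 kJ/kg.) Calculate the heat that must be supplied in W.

liquid 56.8→76.7 °C: 16.915 kJ/kg
vaporisation at 76.7 °C: 195 kJ/kg
vapour 76.7→201 °C: 67.122 kJ/kg
Δh = 16.915 + 195 + 67.122 = 279.04 kJ/kg
Q = ṁ·Δh = 2530 kg/h × 279.04 kJ/kg = 705960 kJ/h
|Q| = 196.1 kW = 196100 W

Q = 196000 W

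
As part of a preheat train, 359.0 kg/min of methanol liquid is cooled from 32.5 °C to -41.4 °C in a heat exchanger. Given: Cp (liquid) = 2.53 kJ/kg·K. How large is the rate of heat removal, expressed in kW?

Q_c = 1120 kW

Q = ṁ·Cp·ΔT = 359.0 × 2.53 × (-41.4 − 32.5) = -67121 kJ/min
Converting: 67121 / 60 s = 1118.7 kW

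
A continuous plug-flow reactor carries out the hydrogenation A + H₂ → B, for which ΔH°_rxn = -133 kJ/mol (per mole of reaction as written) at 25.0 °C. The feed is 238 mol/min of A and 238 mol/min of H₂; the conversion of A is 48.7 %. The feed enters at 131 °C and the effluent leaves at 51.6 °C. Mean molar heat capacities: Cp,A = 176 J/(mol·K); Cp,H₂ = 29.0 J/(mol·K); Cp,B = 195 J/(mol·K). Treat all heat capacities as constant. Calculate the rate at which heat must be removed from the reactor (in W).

Extent of reaction ξ = 0.487 × 238 = 115.91 mol/min
Reaction term: ξ·ΔH°_rxn = 115.91 × -133 = -15415 kJ/min
Sensible, feed 131→25 °C: -5171.7 kJ/min
Outlet flows (mol/min): A 122.09, H₂ 122.09, B 115.91
Sensible, products 25→51.6 °C: 1267 kJ/min
Q = ΔH = -19320 kJ/min = -322 kW
Heat removed = 322000 W

Q_out = 322000 W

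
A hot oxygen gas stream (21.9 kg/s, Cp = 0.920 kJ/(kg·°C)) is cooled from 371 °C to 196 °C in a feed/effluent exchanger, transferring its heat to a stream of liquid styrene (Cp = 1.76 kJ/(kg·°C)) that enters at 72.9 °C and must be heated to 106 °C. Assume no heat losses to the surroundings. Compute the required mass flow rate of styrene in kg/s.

Heat released by hot stream: Q = 21.9 × 0.920 × (371 − 196) = 3525.9 kJ/s
Energy balance on cold side (adiabatic exchanger): Q = ṁ_c·Cp_c·(T_c,out − T_c,in)
ṁ_c = 3525.9 / [1.76 × (106 − 72.9)] = 60.524 kg/s

ṁ_c = 60.5 kg/s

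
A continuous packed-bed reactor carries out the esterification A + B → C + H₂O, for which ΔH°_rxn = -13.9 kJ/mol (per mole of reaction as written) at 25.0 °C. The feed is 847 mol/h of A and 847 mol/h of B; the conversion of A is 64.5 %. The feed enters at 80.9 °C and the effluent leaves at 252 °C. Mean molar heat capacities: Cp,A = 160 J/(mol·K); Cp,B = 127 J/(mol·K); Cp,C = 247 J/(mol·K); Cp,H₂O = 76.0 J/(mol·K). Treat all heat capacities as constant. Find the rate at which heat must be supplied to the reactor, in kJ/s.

Q_in = 10.7 kJ/s

Extent of reaction ξ = 0.645 × 847 = 546.32 mol/h
Reaction term: ξ·ΔH°_rxn = 546.32 × -13.9 = -7593.8 kJ/h
Sensible, feed 80.9→25 °C: -13589 kJ/h
Outlet flows (mol/h): A 300.68, B 300.68, C 546.32, H₂O 546.32
Sensible, products 25→252 °C: 59646 kJ/h
Q = ΔH = 38463 kJ/h = 10.684 kW
Heat supplied = 10.684 kJ/s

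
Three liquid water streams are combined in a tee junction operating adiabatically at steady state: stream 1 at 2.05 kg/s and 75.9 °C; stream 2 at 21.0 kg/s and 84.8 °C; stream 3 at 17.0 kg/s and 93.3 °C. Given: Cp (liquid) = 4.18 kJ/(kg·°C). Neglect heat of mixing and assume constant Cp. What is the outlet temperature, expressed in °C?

Energy balance with Q = 0: Σ ṁᵢCp,ᵢ(T_out − Tᵢ) = 0
T_out = Σ ṁᵢCp,ᵢTᵢ / Σ ṁᵢCp,ᵢ
      = 14724 / 167.41 = 87.952 °C

T_out = 88.0 °C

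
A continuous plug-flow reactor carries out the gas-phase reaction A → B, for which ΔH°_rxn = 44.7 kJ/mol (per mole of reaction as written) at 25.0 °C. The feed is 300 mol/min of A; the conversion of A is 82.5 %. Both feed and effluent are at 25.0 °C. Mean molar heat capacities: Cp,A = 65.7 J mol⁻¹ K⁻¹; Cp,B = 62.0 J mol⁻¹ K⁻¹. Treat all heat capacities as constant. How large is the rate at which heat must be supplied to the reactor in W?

Extent of reaction ξ = 0.825 × 300 = 247.5 mol/min
Reaction term: ξ·ΔH°_rxn = 247.5 × 44.7 = 11063 kJ/min
Q = ΔH = 11063 kJ/min = 184.39 kW
Heat supplied = 184390 W

Q_in = 184000 W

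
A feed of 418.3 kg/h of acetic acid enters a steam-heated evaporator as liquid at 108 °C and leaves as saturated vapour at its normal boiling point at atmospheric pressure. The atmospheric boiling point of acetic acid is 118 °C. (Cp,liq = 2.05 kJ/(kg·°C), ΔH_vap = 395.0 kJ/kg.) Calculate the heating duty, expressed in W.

Q = 48300 W

liquid 108→118 °C: 20.5 kJ/kg
vaporisation at 118 °C: 395 kJ/kg
Δh = 20.5 + 395 = 415.5 kJ/kg
Q = ṁ·Δh = 418.3 kg/h × 415.5 kJ/kg = 173800 kJ/h
|Q| = 48.279 kW = 48279 W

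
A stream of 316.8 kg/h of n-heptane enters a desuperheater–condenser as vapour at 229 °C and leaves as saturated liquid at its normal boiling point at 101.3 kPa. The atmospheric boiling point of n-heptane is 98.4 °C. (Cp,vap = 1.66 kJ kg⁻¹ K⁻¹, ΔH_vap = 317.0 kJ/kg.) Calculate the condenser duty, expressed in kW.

Q_c = 47.0 kW

vapour 229→98.4 °C: -216.8 kJ/kg
condensation at 98.4 °C: -317 kJ/kg
Δh = -216.8 + -317 = -533.8 kJ/kg
Q = ṁ·Δh = 316.8 kg/h × -533.8 kJ/kg = -169110 kJ/h
|Q| = 46.974 kW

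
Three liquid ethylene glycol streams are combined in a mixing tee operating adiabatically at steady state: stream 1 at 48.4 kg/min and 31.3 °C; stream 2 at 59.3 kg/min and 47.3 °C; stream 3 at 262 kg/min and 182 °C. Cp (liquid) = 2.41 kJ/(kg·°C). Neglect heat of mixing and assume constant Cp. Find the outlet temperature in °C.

Adiabatic, steady state ⇒ Σ ṁᵢCp,ᵢ(T_out − Tᵢ) = 0
T_out = Σ ṁᵢCp,ᵢTᵢ / Σ ṁᵢCp,ᵢ
      = 125330 / 890.98 = 140.66 °C

T_out = 141 °C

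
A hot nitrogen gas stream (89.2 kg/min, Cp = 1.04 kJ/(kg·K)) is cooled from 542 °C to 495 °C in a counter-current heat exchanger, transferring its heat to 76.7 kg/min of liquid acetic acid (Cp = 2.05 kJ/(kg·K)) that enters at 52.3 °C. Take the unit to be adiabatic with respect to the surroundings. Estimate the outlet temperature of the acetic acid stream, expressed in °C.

Heat released by hot stream: Q = 89.2 × 1.04 × (542 − 495) = 4360.1 kJ/min
Energy balance on cold side (adiabatic exchanger): Q = ṁ_c·Cp_c·(T_c,out − T_c,in)
T_c,out = 52.3 + 4360.1/(76.7 × 2.05) = 80.03 °C

T_c,out = 80.0 °C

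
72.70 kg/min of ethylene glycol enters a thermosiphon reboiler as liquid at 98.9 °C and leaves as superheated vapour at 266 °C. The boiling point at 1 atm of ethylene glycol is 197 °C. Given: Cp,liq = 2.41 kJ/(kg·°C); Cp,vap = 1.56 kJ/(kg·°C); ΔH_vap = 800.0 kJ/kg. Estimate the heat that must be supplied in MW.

Q = 1.39 MW

liquid 98.9→197 °C: 236.42 kJ/kg
vaporisation at 197 °C: 800 kJ/kg
vapour 197→266 °C: 107.64 kJ/kg
Δh = 236.42 + 800 + 107.64 = 1144.1 kJ/kg
Q = ṁ·Δh = 72.70 kg/min × 1144.1 kJ/kg = 83173 kJ/min
|Q| = 1386.2 kW = 1.3862 MW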